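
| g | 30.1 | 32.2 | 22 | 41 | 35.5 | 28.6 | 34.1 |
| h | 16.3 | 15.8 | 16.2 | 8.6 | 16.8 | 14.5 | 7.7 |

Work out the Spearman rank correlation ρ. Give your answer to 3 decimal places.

Rank g: 3, 4, 1, 7, 6, 2, 5
Rank h: 6, 4, 5, 2, 7, 3, 1
d = rank(g) − rank(h): -3, 0, -4, 5, -1, -1, 4; Σd² = 68
ρ = 1 − 6Σd² / [n(n²−1)] = 1 − 6×68 / (7×48) = 1 − 408/336 ≈ -0.214

-0.214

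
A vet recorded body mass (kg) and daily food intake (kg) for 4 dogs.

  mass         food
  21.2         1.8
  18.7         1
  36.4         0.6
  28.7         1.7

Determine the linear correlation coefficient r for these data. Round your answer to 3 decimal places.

-0.464

n = 4, Σx = 105, Σy = 5.1, Σx² = 2947.78, Σy² = 7.49, Σxy = 127.49
nΣxy − ΣxΣy = 509.96 − 535.5 = -25.54
nΣx² − (Σx)² = 11791.12 − 11025 = 766.12; nΣy² − (Σy)² = 29.96 − 26.01 = 3.95
r = -25.54 / √(766.12 × 3.95) = -25.54 / 55.0107 ≈ -0.464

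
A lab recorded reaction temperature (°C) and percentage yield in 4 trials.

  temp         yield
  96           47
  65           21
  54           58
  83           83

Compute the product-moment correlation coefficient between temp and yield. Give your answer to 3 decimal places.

0.228

n = 4, Σx = 298, Σy = 209, Σx² = 23246, Σy² = 12903, Σxy = 15898
nΣxy − ΣxΣy = 63592 − 62282 = 1310
nΣx² − (Σx)² = 92984 − 88804 = 4180; nΣy² − (Σy)² = 51612 − 43681 = 7931
r = 1310 / √(4180 × 7931) = 1310 / 5757.7409 ≈ 0.228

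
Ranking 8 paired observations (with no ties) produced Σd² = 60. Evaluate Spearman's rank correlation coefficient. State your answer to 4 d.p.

0.2857

ρ = 1 − 6Σd² / [n(n²−1)] = 1 − 6×60 / (8×63)
  = 1 − 360/504 = 1 − 0.71429 ≈ 0.2857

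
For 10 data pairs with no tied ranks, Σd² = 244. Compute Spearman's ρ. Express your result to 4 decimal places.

ρ = 1 − 6Σd² / [n(n²−1)] = 1 − 6×244 / (10×99)
  = 1 − 1464/990 = 1 − 1.47879 ≈ -0.4788

-0.4788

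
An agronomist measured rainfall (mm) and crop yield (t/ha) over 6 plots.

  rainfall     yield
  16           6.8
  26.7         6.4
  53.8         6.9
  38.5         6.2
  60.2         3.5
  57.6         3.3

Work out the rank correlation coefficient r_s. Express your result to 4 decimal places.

-0.6000

Rank rainfall: 1, 2, 4, 3, 6, 5
Rank yield: 5, 4, 6, 3, 2, 1
d = rank(rainfall) − rank(yield): -4, -2, -2, 0, 4, 4; Σd² = 56
ρ = 1 − 6Σd² / [n(n²−1)] = 1 − 6×56 / (6×35) = 1 − 336/210 ≈ -0.6000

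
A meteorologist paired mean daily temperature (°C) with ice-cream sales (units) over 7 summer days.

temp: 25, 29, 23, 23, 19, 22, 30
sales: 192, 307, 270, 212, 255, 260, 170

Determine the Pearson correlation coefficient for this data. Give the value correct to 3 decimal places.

-0.216

n = 7, Σx = 171, Σy = 1666, Σx² = 4269, Σy² = 410482, Σxy = 40454
nΣxy − ΣxΣy = 283178 − 284886 = -1708
nΣx² − (Σx)² = 29883 − 29241 = 642; nΣy² − (Σy)² = 2873374 − 2775556 = 97818
r = -1708 / √(642 × 97818) = -1708 / 7924.5919 ≈ -0.216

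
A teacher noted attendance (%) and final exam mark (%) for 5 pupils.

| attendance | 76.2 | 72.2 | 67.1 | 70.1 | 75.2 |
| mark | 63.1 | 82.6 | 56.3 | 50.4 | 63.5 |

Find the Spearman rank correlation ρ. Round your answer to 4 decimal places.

0.5000

Rank attendance: 5, 3, 1, 2, 4
Rank mark: 3, 5, 2, 1, 4
d = rank(attendance) − rank(mark): 2, -2, -1, 1, 0; Σd² = 10
ρ = 1 − 6Σd² / [n(n²−1)] = 1 − 6×10 / (5×24) = 1 − 60/120 ≈ 0.5000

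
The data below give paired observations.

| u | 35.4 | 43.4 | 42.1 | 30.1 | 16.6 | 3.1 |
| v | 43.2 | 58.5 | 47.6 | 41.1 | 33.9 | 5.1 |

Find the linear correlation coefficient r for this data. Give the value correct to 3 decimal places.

0.951

n = 6, Σu = 170.7, Σv = 229.4, Σu² = 6100.31, Σv² = 10418.68, Σuv = 7887.8
nΣuv − ΣuΣv = 47326.8 − 39158.58 = 8168.22
nΣu² − (Σu)² = 36601.86 − 29138.49 = 7463.37; nΣv² − (Σv)² = 62512.08 − 52624.36 = 9887.72
r = 8168.22 / √(7463.37 × 9887.72) = 8168.22 / 8590.4431 ≈ 0.951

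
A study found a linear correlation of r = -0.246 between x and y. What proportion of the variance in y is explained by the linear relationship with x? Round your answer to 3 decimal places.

0.061

r² = (-0.246)² = 0.061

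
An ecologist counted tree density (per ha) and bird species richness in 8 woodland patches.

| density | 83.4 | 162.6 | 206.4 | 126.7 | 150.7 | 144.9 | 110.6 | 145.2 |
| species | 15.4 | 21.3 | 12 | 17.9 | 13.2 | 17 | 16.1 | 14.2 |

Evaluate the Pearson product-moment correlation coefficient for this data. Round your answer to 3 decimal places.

-0.232

n = 8, Σx = 1130.5, Σy = 127.1, Σx² = 169070.07, Σy² = 2079.35, Σxy = 17787.51
nΣxy − ΣxΣy = 142300.08 − 143686.55 = -1386.47
nΣx² − (Σx)² = 1352560.56 − 1278030.25 = 74530.31; nΣy² − (Σy)² = 16634.8 − 16154.41 = 480.39
r = -1386.47 / √(74530.31 × 480.39) = -1386.47 / 5983.6123 ≈ -0.232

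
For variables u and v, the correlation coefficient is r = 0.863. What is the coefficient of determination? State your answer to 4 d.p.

0.7448

r² = (0.863)² = 0.7448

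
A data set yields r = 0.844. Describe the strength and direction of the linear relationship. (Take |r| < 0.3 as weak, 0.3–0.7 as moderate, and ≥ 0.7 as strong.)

r = 0.844 > 0 so the relationship is positive.
|r| = 0.844, which falls in the strong range.

strong positive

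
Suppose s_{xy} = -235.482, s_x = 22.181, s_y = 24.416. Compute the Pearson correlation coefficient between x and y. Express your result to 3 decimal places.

r = Cov(x,y) / (s_x · s_y) = -235.482 / (22.181 × 24.416)
  = -235.482 / 541.5713 ≈ -0.435

-0.435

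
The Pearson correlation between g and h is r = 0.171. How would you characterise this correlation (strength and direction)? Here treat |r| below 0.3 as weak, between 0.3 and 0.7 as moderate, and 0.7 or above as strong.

weak positive

r = 0.171 > 0 so the relationship is positive.
|r| = 0.171, which falls in the weak range.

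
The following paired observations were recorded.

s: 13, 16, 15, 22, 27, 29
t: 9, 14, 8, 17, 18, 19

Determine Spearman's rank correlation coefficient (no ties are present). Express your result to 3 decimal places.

Rank s: 1, 3, 2, 4, 5, 6
Rank t: 2, 3, 1, 4, 5, 6
d = rank(s) − rank(t): -1, 0, 1, 0, 0, 0; Σd² = 2
ρ = 1 − 6Σd² / [n(n²−1)] = 1 − 6×2 / (6×35) = 1 − 12/210 ≈ 0.943

0.943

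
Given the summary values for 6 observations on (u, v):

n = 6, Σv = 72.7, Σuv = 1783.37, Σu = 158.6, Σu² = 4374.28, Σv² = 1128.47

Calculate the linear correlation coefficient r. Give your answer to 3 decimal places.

-0.652

r = (nΣuv − ΣuΣv) / √[(nΣu² − (Σu)²)(nΣv² − (Σv)²)]
Numerator: 6×1783.37 − 158.6×72.7 = -830
Denominator: √[(26245.68 − 25153.96)(6770.82 − 5285.29)] = √[1091.72 × 1485.53] = 1273.4924
r = -830 / 1273.4924 ≈ -0.652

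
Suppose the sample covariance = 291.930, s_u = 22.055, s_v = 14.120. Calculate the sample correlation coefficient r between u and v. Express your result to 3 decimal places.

r = Cov(u,v) / (s_u · s_v) = 291.930 / (22.055 × 14.120)
  = 291.930 / 311.4166 ≈ 0.937

0.937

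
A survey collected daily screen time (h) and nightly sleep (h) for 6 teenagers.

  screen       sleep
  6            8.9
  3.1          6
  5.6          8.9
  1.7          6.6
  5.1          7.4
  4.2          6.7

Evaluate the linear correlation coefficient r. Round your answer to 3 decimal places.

n = 6, Σx = 25.7, Σy = 44.5, Σx² = 123.51, Σy² = 337.63, Σxy = 198.94
nΣxy − ΣxΣy = 1193.64 − 1143.65 = 49.99
nΣx² − (Σx)² = 741.06 − 660.49 = 80.57; nΣy² − (Σy)² = 2025.78 − 1980.25 = 45.53
r = 49.99 / √(80.57 × 45.53) = 49.99 / 60.5669 ≈ 0.825

0.825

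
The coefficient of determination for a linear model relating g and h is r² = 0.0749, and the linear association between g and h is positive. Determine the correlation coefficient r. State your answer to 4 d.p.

|r| = √0.0749 = 0.2737
The association is positive, so r = 0.2737.

0.2737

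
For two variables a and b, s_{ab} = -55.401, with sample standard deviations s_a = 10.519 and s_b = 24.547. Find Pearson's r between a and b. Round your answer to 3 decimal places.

-0.215

r = Cov(a,b) / (s_a · s_b) = -55.401 / (10.519 × 24.547)
  = -55.401 / 258.2099 ≈ -0.215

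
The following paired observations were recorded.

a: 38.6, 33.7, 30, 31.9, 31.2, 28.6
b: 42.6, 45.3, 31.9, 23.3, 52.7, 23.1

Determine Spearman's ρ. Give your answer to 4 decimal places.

0.4857

Rank a: 6, 5, 2, 4, 3, 1
Rank b: 4, 5, 3, 2, 6, 1
d = rank(a) − rank(b): 2, 0, -1, 2, -3, 0; Σd² = 18
ρ = 1 − 6Σd² / [n(n²−1)] = 1 − 6×18 / (6×35) = 1 − 108/210 ≈ 0.4857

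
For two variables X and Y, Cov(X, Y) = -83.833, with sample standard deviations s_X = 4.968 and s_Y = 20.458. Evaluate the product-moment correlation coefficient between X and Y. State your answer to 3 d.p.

r = Cov(X,Y) / (s_X · s_Y) = -83.833 / (4.968 × 20.458)
  = -83.833 / 101.6353 ≈ -0.825

-0.825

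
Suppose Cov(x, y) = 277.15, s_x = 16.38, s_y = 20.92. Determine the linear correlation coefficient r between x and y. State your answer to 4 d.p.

0.8088

r = Cov(x,y) / (s_x · s_y) = 277.15 / (16.38 × 20.92)
  = 277.15 / 342.6696 ≈ 0.8088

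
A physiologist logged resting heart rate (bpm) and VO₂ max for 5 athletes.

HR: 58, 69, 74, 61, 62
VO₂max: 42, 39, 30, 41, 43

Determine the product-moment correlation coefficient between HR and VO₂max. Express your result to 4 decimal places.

-0.8901

n = 5, Σx = 324, Σy = 195, Σx² = 21166, Σy² = 7715, Σxy = 12514
nΣxy − ΣxΣy = 62570 − 63180 = -610
nΣx² − (Σx)² = 105830 − 104976 = 854; nΣy² − (Σy)² = 38575 − 38025 = 550
r = -610 / √(854 × 550) = -610 / 685.3466 ≈ -0.8901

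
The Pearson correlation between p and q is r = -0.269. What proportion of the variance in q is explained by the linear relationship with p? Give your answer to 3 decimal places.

0.072

r² = (-0.269)² = 0.072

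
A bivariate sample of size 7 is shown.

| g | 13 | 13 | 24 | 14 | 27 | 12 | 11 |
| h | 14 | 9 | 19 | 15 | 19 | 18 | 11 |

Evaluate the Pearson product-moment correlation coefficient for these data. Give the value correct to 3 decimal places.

0.688

n = 7, Σg = 114, Σh = 105, Σg² = 2104, Σh² = 1669, Σgh = 1815
nΣgh − ΣgΣh = 12705 − 11970 = 735
nΣg² − (Σg)² = 14728 − 12996 = 1732; nΣh² − (Σh)² = 11683 − 11025 = 658
r = 735 / √(1732 × 658) = 735 / 1067.5467 ≈ 0.688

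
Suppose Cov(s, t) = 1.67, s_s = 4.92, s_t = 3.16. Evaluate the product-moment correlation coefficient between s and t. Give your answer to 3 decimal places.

r = Cov(s,t) / (s_s · s_t) = 1.67 / (4.92 × 3.16)
  = 1.67 / 15.5472 ≈ 0.107

0.107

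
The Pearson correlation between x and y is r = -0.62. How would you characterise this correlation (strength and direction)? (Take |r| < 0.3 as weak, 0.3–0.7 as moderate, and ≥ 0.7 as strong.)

moderate negative

r = -0.62 < 0 so the relationship is negative.
|r| = 0.62, which falls in the moderate range.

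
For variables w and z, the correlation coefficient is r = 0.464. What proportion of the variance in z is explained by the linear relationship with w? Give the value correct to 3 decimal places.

0.215

r² = (0.464)² = 0.215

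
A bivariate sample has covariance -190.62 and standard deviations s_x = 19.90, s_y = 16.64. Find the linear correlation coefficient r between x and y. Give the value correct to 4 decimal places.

-0.5757

r = Cov(x,y) / (s_x · s_y) = -190.62 / (19.90 × 16.64)
  = -190.62 / 331.1360 ≈ -0.5757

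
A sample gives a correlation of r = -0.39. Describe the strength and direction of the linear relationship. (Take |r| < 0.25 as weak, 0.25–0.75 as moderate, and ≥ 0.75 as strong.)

r = -0.39 < 0 so the relationship is negative.
|r| = 0.39, which falls in the moderate range.

moderate negative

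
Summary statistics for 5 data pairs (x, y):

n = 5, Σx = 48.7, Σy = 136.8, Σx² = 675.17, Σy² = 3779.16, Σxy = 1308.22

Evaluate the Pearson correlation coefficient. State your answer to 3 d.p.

-0.284

r = (nΣxy − ΣxΣy) / √[(nΣx² − (Σx)²)(nΣy² − (Σy)²)]
Numerator: 5×1308.22 − 48.7×136.8 = -121.06
Denominator: √[(3375.85 − 2371.69)(18895.8 − 18714.24)] = √[1004.16 × 181.56] = 426.9839
r = -121.06 / 426.9839 ≈ -0.284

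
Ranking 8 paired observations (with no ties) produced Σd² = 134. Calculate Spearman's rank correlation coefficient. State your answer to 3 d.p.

-0.595

ρ = 1 − 6Σd² / [n(n²−1)] = 1 − 6×134 / (8×63)
  = 1 − 804/504 = 1 − 1.5952 ≈ -0.595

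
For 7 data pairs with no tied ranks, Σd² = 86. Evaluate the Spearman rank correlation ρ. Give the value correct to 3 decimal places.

ρ = 1 − 6Σd² / [n(n²−1)] = 1 − 6×86 / (7×48)
  = 1 − 516/336 = 1 − 1.5357 ≈ -0.536

-0.536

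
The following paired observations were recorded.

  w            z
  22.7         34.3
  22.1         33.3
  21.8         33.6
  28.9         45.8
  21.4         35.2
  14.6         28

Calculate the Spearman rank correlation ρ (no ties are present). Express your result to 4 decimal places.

Rank w: 5, 4, 3, 6, 2, 1
Rank z: 4, 2, 3, 6, 5, 1
d = rank(w) − rank(z): 1, 2, 0, 0, -3, 0; Σd² = 14
ρ = 1 − 6Σd² / [n(n²−1)] = 1 − 6×14 / (6×35) = 1 − 84/210 ≈ 0.6000

0.6000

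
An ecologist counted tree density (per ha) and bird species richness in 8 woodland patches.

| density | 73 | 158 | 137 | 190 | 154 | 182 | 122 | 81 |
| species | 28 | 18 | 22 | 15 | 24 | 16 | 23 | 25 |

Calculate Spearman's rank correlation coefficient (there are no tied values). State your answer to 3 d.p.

Rank density: 1, 6, 4, 8, 5, 7, 3, 2
Rank species: 8, 3, 4, 1, 6, 2, 5, 7
d = rank(density) − rank(species): -7, 3, 0, 7, -1, 5, -2, -5; Σd² = 162
ρ = 1 − 6Σd² / [n(n²−1)] = 1 − 6×162 / (8×63) = 1 − 972/504 ≈ -0.929

-0.929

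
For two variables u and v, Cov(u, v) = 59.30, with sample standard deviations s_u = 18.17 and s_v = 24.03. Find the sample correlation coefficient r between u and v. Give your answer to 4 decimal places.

r = Cov(u,v) / (s_u · s_v) = 59.30 / (18.17 × 24.03)
  = 59.30 / 436.6251 ≈ 0.1358

0.1358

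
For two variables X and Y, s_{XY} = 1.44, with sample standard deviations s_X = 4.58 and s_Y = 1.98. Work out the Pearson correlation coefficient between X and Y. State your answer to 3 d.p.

r = Cov(X,Y) / (s_X · s_Y) = 1.44 / (4.58 × 1.98)
  = 1.44 / 9.0684 ≈ 0.159

0.159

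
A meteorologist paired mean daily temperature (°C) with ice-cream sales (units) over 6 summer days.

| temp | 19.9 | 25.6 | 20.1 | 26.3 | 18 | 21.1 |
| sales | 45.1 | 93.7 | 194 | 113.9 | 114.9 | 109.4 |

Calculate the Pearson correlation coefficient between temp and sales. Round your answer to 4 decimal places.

-0.1024

n = 6, Σx = 131, Σy = 671, Σx² = 2916.28, Σy² = 86593.28, Σxy = 14567.72
nΣxy − ΣxΣy = 87406.32 − 87901 = -494.68
nΣx² − (Σx)² = 17497.68 − 17161 = 336.68; nΣy² − (Σy)² = 519559.68 − 450241 = 69318.68
r = -494.68 / √(336.68 × 69318.68) = -494.68 / 4830.9640 ≈ -0.1024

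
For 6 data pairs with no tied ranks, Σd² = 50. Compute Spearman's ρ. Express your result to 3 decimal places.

ρ = 1 − 6Σd² / [n(n²−1)] = 1 − 6×50 / (6×35)
  = 1 − 300/210 = 1 − 1.4286 ≈ -0.429

-0.429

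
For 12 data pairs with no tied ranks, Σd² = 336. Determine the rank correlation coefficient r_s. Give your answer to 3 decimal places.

-0.175

ρ = 1 − 6Σd² / [n(n²−1)] = 1 − 6×336 / (12×143)
  = 1 − 2016/1716 = 1 − 1.1748 ≈ -0.175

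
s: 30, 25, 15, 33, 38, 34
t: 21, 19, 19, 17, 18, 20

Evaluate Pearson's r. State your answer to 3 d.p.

-0.173

n = 6, Σs = 175, Σt = 114, Σs² = 5439, Σt² = 2176, Σst = 3315
nΣst − ΣsΣt = 19890 − 19950 = -60
nΣs² − (Σs)² = 32634 − 30625 = 2009; nΣt² − (Σt)² = 13056 − 12996 = 60
r = -60 / √(2009 × 60) = -60 / 347.1887 ≈ -0.173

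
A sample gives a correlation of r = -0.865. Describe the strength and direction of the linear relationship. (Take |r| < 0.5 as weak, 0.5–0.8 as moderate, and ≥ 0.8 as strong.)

r = -0.865 < 0 so the relationship is negative.
|r| = 0.865, which falls in the strong range.

strong negative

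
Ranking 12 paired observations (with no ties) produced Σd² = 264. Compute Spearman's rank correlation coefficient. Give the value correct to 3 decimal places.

0.077

ρ = 1 − 6Σd² / [n(n²−1)] = 1 − 6×264 / (12×143)
  = 1 − 1584/1716 = 1 − 0.9231 ≈ 0.077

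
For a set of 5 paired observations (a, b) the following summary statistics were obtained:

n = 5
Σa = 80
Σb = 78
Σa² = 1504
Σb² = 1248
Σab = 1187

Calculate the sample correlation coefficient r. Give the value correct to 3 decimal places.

r = (nΣab − ΣaΣb) / √[(nΣa² − (Σa)²)(nΣb² − (Σb)²)]
Numerator: 5×1187 − 80×78 = -305
Denominator: √[(7520 − 6400)(6240 − 6084)] = √[1120 × 156] = 417.9952
r = -305 / 417.9952 ≈ -0.730

-0.730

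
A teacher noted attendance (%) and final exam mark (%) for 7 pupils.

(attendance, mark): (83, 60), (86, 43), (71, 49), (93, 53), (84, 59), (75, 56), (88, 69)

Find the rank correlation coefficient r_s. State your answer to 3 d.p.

0.143

Rank attendance: 3, 5, 1, 7, 4, 2, 6
Rank mark: 6, 1, 2, 3, 5, 4, 7
d = rank(attendance) − rank(mark): -3, 4, -1, 4, -1, -2, -1; Σd² = 48
ρ = 1 − 6Σd² / [n(n²−1)] = 1 − 6×48 / (7×48) = 1 − 288/336 ≈ 0.143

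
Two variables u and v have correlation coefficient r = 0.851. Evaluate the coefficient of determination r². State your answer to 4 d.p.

0.7242

r² = (0.851)² = 0.7242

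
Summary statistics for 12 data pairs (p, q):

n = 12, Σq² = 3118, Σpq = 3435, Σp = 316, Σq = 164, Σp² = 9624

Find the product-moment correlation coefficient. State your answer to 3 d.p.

r = (nΣpq − ΣpΣq) / √[(nΣp² − (Σp)²)(nΣq² − (Σq)²)]
Numerator: 12×3435 − 316×164 = -10604
Denominator: √[(115488 − 99856)(37416 − 26896)] = √[15632 × 10520] = 12823.7530
r = -10604 / 12823.7530 ≈ -0.827

-0.827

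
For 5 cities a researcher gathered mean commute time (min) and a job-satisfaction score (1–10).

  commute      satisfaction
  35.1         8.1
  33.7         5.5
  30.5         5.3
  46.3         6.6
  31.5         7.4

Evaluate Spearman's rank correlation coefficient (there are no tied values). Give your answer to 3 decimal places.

Rank commute: 4, 3, 1, 5, 2
Rank satisfaction: 5, 2, 1, 3, 4
d = rank(commute) − rank(satisfaction): -1, 1, 0, 2, -2; Σd² = 10
ρ = 1 − 6Σd² / [n(n²−1)] = 1 − 6×10 / (5×24) = 1 − 60/120 ≈ 0.500

0.500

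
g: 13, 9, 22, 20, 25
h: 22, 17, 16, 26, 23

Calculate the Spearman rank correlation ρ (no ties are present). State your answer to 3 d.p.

0.200

Rank g: 2, 1, 4, 3, 5
Rank h: 3, 2, 1, 5, 4
d = rank(g) − rank(h): -1, -1, 3, -2, 1; Σd² = 16
ρ = 1 − 6Σd² / [n(n²−1)] = 1 − 6×16 / (5×24) = 1 − 96/120 ≈ 0.200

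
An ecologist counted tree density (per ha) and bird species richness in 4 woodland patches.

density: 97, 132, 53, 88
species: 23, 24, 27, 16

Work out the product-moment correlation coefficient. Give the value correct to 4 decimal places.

n = 4, Σx = 370, Σy = 90, Σx² = 37386, Σy² = 2090, Σxy = 8238
nΣxy − ΣxΣy = 32952 − 33300 = -348
nΣx² − (Σx)² = 149544 − 136900 = 12644; nΣy² − (Σy)² = 8360 − 8100 = 260
r = -348 / √(12644 × 260) = -348 / 1813.1299 ≈ -0.1919

-0.1919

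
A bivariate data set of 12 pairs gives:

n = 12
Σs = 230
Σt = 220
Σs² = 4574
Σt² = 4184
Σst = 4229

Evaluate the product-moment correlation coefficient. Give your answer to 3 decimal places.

r = (nΣst − ΣsΣt) / √[(nΣs² − (Σs)²)(nΣt² − (Σt)²)]
Numerator: 12×4229 − 230×220 = 148
Denominator: √[(54888 − 52900)(50208 − 48400)] = √[1988 × 1808] = 1895.8650
r = 148 / 1895.8650 ≈ 0.078

0.078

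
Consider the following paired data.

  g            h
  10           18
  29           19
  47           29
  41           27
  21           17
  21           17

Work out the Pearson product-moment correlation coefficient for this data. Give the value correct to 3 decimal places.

n = 6, Σg = 169, Σh = 127, Σg² = 5713, Σh² = 2833, Σgh = 3915
nΣgh − ΣgΣh = 23490 − 21463 = 2027
nΣg² − (Σg)² = 34278 − 28561 = 5717; nΣh² − (Σh)² = 16998 − 16129 = 869
r = 2027 / √(5717 × 869) = 2027 / 2228.9175 ≈ 0.909

0.909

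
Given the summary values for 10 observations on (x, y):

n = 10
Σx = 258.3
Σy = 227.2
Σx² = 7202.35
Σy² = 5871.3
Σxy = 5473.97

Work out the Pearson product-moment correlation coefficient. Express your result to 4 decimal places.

-0.6433

r = (nΣxy − ΣxΣy) / √[(nΣx² − (Σx)²)(nΣy² − (Σy)²)]
Numerator: 10×5473.97 − 258.3×227.2 = -3946.06
Denominator: √[(72023.5 − 66718.89)(58713 − 51619.84)] = √[5304.61 × 7093.16] = 6134.0401
r = -3946.06 / 6134.0401 ≈ -0.6433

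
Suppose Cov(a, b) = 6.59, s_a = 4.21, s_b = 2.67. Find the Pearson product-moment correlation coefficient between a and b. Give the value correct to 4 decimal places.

r = Cov(a,b) / (s_a · s_b) = 6.59 / (4.21 × 2.67)
  = 6.59 / 11.2407 ≈ 0.5863

0.5863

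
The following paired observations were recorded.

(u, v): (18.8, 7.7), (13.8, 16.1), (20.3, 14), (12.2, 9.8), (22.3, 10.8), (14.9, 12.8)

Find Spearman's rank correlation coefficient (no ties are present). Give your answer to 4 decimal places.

-0.0286

Rank u: 4, 2, 5, 1, 6, 3
Rank v: 1, 6, 5, 2, 3, 4
d = rank(u) − rank(v): 3, -4, 0, -1, 3, -1; Σd² = 36
ρ = 1 − 6Σd² / [n(n²−1)] = 1 − 6×36 / (6×35) = 1 − 216/210 ≈ -0.0286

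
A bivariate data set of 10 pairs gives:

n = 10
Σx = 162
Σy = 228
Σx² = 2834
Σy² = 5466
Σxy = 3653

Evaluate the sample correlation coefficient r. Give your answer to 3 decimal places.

r = (nΣxy − ΣxΣy) / √[(nΣx² − (Σx)²)(nΣy² − (Σy)²)]
Numerator: 10×3653 − 162×228 = -406
Denominator: √[(28340 − 26244)(54660 − 51984)] = √[2096 × 2676] = 2368.3108
r = -406 / 2368.3108 ≈ -0.171

-0.171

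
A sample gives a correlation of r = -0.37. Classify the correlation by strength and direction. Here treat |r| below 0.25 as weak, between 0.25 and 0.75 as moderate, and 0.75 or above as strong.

r = -0.37 < 0 so the relationship is negative.
|r| = 0.37, which falls in the moderate range.

moderate negative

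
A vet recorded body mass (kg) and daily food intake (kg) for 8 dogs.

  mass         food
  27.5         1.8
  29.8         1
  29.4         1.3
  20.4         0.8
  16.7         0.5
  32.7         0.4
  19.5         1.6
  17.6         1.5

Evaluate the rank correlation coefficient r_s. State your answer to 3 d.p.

-0.214

Rank mass: 5, 7, 6, 4, 1, 8, 3, 2
Rank food: 8, 4, 5, 3, 2, 1, 7, 6
d = rank(mass) − rank(food): -3, 3, 1, 1, -1, 7, -4, -4; Σd² = 102
ρ = 1 − 6Σd² / [n(n²−1)] = 1 − 6×102 / (8×63) = 1 − 612/504 ≈ -0.214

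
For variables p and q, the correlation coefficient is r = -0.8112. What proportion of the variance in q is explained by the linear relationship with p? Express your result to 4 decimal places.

0.6580

r² = (-0.8112)² = 0.6580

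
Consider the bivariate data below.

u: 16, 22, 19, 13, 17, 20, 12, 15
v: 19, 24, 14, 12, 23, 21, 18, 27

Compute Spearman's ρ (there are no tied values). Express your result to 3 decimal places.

0.381

Rank u: 4, 8, 6, 2, 5, 7, 1, 3
Rank v: 4, 7, 2, 1, 6, 5, 3, 8
d = rank(u) − rank(v): 0, 1, 4, 1, -1, 2, -2, -5; Σd² = 52
ρ = 1 − 6Σd² / [n(n²−1)] = 1 − 6×52 / (8×63) = 1 − 312/504 ≈ 0.381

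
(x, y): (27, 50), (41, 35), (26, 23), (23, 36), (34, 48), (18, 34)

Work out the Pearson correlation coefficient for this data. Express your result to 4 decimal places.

0.2189

n = 6, Σx = 169, Σy = 226, Σx² = 5095, Σy² = 9010, Σxy = 6455
nΣxy − ΣxΣy = 38730 − 38194 = 536
nΣx² − (Σx)² = 30570 − 28561 = 2009; nΣy² − (Σy)² = 54060 − 51076 = 2984
r = 536 / √(2009 × 2984) = 536 / 2448.4395 ≈ 0.2189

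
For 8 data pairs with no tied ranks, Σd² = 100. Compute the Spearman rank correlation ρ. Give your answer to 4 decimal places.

-0.1905

ρ = 1 − 6Σd² / [n(n²−1)] = 1 − 6×100 / (8×63)
  = 1 − 600/504 = 1 − 1.19048 ≈ -0.1905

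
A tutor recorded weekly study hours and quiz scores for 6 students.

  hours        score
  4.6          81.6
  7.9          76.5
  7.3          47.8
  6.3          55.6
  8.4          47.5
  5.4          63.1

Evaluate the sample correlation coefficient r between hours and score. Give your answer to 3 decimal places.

n = 6, Σx = 39.9, Σy = 372.1, Σx² = 276.27, Σy² = 24124.87, Σxy = 2418.67
nΣxy − ΣxΣy = 14512.02 − 14846.79 = -334.77
nΣx² − (Σx)² = 1657.62 − 1592.01 = 65.61; nΣy² − (Σy)² = 144749.22 − 138458.41 = 6290.81
r = -334.77 / √(65.61 × 6290.81) = -334.77 / 642.4485 ≈ -0.521

-0.521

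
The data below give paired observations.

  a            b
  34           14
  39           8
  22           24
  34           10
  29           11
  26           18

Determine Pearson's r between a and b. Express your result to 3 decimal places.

-0.890

n = 6, Σa = 184, Σb = 85, Σa² = 5834, Σb² = 1381, Σab = 2443
nΣab − ΣaΣb = 14658 − 15640 = -982
nΣa² − (Σa)² = 35004 − 33856 = 1148; nΣb² − (Σb)² = 8286 − 7225 = 1061
r = -982 / √(1148 × 1061) = -982 / 1103.6431 ≈ -0.890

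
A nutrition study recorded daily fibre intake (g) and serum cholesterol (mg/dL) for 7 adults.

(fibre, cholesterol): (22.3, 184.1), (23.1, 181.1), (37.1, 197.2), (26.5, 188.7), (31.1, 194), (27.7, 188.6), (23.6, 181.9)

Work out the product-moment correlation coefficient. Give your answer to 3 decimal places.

0.953

n = 7, Σx = 191.4, Σy = 1315.6, Σx² = 5401.02, Σy² = 247479.12, Σxy = 36155.97
nΣxy − ΣxΣy = 253091.79 − 251805.84 = 1285.95
nΣx² − (Σx)² = 37807.14 − 36633.96 = 1173.18; nΣy² − (Σy)² = 1732353.84 − 1730803.36 = 1550.48
r = 1285.95 / √(1173.18 × 1550.48) = 1285.95 / 1348.7002 ≈ 0.953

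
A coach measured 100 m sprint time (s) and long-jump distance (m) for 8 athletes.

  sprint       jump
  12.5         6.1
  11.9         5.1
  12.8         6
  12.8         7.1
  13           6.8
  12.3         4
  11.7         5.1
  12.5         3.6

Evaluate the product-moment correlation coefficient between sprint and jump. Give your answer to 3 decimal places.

0.534

n = 8, Σx = 99.5, Σy = 43.8, Σx² = 1238.97, Σy² = 250.84, Σxy = 546.89
nΣxy − ΣxΣy = 4375.12 − 4358.1 = 17.02
nΣx² − (Σx)² = 9911.76 − 9900.25 = 11.51; nΣy² − (Σy)² = 2006.72 − 1918.44 = 88.28
r = 17.02 / √(11.51 × 88.28) = 17.02 / 31.8764 ≈ 0.534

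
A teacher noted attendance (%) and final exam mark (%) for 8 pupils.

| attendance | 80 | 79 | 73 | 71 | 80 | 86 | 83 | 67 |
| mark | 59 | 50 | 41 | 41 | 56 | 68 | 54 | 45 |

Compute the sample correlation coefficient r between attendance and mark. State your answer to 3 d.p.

0.863

n = 8, Σx = 619, Σy = 414, Σx² = 48185, Σy² = 22044, Σxy = 32399
nΣxy − ΣxΣy = 259192 − 256266 = 2926
nΣx² − (Σx)² = 385480 − 383161 = 2319; nΣy² − (Σy)² = 176352 − 171396 = 4956
r = 2926 / √(2319 × 4956) = 2926 / 3390.1274 ≈ 0.863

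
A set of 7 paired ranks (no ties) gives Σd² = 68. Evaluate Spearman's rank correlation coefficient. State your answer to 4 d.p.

-0.2143

ρ = 1 − 6Σd² / [n(n²−1)] = 1 − 6×68 / (7×48)
  = 1 − 408/336 = 1 − 1.21429 ≈ -0.2143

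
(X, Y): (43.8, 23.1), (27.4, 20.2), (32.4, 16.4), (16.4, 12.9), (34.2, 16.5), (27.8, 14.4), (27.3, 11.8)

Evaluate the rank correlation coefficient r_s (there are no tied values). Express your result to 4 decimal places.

0.7500

Rank X: 7, 3, 5, 1, 6, 4, 2
Rank Y: 7, 6, 4, 2, 5, 3, 1
d = rank(X) − rank(Y): 0, -3, 1, -1, 1, 1, 1; Σd² = 14
ρ = 1 − 6Σd² / [n(n²−1)] = 1 − 6×14 / (7×48) = 1 − 84/336 ≈ 0.7500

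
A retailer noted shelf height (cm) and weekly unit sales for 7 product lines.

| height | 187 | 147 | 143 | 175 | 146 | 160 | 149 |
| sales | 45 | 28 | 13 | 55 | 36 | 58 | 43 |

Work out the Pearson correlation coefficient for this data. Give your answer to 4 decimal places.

n = 7, Σx = 1107, Σy = 278, Σx² = 176769, Σy² = 12512, Σxy = 44958
nΣxy − ΣxΣy = 314706 − 307746 = 6960
nΣx² − (Σx)² = 1237383 − 1225449 = 11934; nΣy² − (Σy)² = 87584 − 77284 = 10300
r = 6960 / √(11934 × 10300) = 6960 / 11086.9383 ≈ 0.6278

0.6278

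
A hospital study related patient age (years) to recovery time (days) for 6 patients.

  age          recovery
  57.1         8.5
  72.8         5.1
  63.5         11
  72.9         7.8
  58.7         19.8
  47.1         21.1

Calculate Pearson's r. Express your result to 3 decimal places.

n = 6, Σx = 372.1, Σy = 73.3, Σx² = 23571.01, Σy² = 1117.35, Σxy = 4279.82
nΣxy − ΣxΣy = 25678.92 − 27274.93 = -1596.01
nΣx² − (Σx)² = 141426.06 − 138458.41 = 2967.65; nΣy² − (Σy)² = 6704.1 − 5372.89 = 1331.21
r = -1596.01 / √(2967.65 × 1331.21) = -1596.01 / 1987.6029 ≈ -0.803

-0.803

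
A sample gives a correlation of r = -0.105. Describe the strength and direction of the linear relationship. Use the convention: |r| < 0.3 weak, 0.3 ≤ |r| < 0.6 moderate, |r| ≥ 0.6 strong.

weak negative

r = -0.105 < 0 so the relationship is negative.
|r| = 0.105, which falls in the weak range.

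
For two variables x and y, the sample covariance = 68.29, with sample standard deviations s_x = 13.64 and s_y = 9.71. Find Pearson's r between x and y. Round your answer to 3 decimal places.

0.516

r = Cov(x,y) / (s_x · s_y) = 68.29 / (13.64 × 9.71)
  = 68.29 / 132.4444 ≈ 0.516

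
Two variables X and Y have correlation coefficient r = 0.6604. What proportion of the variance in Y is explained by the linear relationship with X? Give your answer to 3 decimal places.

0.436

r² = (0.6604)² = 0.436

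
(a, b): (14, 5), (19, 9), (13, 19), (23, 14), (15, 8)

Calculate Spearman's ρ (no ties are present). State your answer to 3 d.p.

0.000

Rank a: 2, 4, 1, 5, 3
Rank b: 1, 3, 5, 4, 2
d = rank(a) − rank(b): 1, 1, -4, 1, 1; Σd² = 20
ρ = 1 − 6Σd² / [n(n²−1)] = 1 − 6×20 / (5×24) = 1 − 120/120 ≈ 0.000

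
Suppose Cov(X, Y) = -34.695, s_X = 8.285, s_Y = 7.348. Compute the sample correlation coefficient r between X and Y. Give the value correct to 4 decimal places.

-0.5699

r = Cov(X,Y) / (s_X · s_Y) = -34.695 / (8.285 × 7.348)
  = -34.695 / 60.8782 ≈ -0.5699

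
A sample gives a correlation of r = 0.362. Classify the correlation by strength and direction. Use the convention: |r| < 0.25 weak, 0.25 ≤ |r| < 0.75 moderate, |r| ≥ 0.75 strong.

r = 0.362 > 0 so the relationship is positive.
|r| = 0.362, which falls in the moderate range.

moderate positive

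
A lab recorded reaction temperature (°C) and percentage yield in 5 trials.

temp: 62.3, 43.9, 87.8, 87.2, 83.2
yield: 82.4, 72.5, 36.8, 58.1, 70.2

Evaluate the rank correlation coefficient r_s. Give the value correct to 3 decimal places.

-0.900

Rank temp: 2, 1, 5, 4, 3
Rank yield: 5, 4, 1, 2, 3
d = rank(temp) − rank(yield): -3, -3, 4, 2, 0; Σd² = 38
ρ = 1 − 6Σd² / [n(n²−1)] = 1 − 6×38 / (5×24) = 1 − 228/120 ≈ -0.900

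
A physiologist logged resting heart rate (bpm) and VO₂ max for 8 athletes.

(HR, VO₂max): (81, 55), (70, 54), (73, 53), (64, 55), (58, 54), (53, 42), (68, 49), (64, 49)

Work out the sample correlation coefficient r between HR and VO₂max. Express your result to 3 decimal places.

n = 8, Σx = 531, Σy = 411, Σx² = 35779, Σy² = 21257, Σxy = 27450
nΣxy − ΣxΣy = 219600 − 218241 = 1359
nΣx² − (Σx)² = 286232 − 281961 = 4271; nΣy² − (Σy)² = 170056 − 168921 = 1135
r = 1359 / √(4271 × 1135) = 1359 / 2201.7232 ≈ 0.617

0.617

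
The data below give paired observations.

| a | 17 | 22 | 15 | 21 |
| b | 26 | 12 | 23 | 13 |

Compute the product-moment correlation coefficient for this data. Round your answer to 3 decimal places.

-0.909

n = 4, Σa = 75, Σb = 74, Σa² = 1439, Σb² = 1518, Σab = 1324
nΣab − ΣaΣb = 5296 − 5550 = -254
nΣa² − (Σa)² = 5756 − 5625 = 131; nΣb² − (Σb)² = 6072 − 5476 = 596
r = -254 / √(131 × 596) = -254 / 279.4208 ≈ -0.909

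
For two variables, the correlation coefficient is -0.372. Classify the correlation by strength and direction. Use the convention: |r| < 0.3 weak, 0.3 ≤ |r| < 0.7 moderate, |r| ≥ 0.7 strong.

moderate negative

r = -0.372 < 0 so the relationship is negative.
|r| = 0.372, which falls in the moderate range.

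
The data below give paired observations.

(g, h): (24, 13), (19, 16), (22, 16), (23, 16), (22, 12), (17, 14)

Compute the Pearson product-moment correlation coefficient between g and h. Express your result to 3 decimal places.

-0.151

n = 6, Σg = 127, Σh = 87, Σg² = 2723, Σh² = 1277, Σgh = 1838
nΣgh − ΣgΣh = 11028 − 11049 = -21
nΣg² − (Σg)² = 16338 − 16129 = 209; nΣh² − (Σh)² = 7662 − 7569 = 93
r = -21 / √(209 × 93) = -21 / 139.4166 ≈ -0.151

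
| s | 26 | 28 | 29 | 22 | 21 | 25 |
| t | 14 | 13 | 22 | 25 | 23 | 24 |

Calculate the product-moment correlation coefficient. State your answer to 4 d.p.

n = 6, Σs = 151, Σt = 121, Σs² = 3851, Σt² = 2579, Σst = 2999
nΣst − ΣsΣt = 17994 − 18271 = -277
nΣs² − (Σs)² = 23106 − 22801 = 305; nΣt² − (Σt)² = 15474 − 14641 = 833
r = -277 / √(305 × 833) = -277 / 504.0486 ≈ -0.5496

-0.5496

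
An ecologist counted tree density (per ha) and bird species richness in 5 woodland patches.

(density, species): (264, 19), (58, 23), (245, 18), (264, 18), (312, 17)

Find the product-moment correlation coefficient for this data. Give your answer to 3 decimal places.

-0.975

n = 5, Σx = 1143, Σy = 95, Σx² = 300125, Σy² = 1827, Σxy = 20816
nΣxy − ΣxΣy = 104080 − 108585 = -4505
nΣx² − (Σx)² = 1500625 − 1306449 = 194176; nΣy² − (Σy)² = 9135 − 9025 = 110
r = -4505 / √(194176 × 110) = -4505 / 4621.6188 ≈ -0.975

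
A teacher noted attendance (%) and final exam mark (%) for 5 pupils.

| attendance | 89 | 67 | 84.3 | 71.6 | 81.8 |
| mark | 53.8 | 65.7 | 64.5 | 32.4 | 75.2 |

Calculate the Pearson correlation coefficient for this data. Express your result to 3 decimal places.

0.231

n = 5, Σx = 393.7, Σy = 291.6, Σx² = 31334.29, Σy² = 18075.98, Σxy = 23098.65
nΣxy − ΣxΣy = 115493.25 − 114802.92 = 690.33
nΣx² − (Σx)² = 156671.45 − 154999.69 = 1671.76; nΣy² − (Σy)² = 90379.9 − 85030.56 = 5349.34
r = 690.33 / √(1671.76 × 5349.34) = 690.33 / 2990.4536 ≈ 0.231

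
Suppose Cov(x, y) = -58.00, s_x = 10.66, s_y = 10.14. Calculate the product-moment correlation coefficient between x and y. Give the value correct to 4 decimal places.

r = Cov(x,y) / (s_x · s_y) = -58.00 / (10.66 × 10.14)
  = -58.00 / 108.0924 ≈ -0.5366

-0.5366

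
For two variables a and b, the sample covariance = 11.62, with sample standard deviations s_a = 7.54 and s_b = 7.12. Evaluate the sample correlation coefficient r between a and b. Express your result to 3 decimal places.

r = Cov(a,b) / (s_a · s_b) = 11.62 / (7.54 × 7.12)
  = 11.62 / 53.6848 ≈ 0.216

0.216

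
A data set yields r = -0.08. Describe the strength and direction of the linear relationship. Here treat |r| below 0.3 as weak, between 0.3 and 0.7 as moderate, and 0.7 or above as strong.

weak negative

r = -0.08 < 0 so the relationship is negative.
|r| = 0.08, which falls in the weak range.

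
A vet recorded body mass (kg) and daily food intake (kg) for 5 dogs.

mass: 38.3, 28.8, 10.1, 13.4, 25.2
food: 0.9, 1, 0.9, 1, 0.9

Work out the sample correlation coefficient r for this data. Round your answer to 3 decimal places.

-0.163

n = 5, Σx = 115.8, Σy = 4.7, Σx² = 3212.94, Σy² = 4.43, Σxy = 108.44
nΣxy − ΣxΣy = 542.2 − 544.26 = -2.06
nΣx² − (Σx)² = 16064.7 − 13409.64 = 2655.06; nΣy² − (Σy)² = 22.15 − 22.09 = 0.06
r = -2.06 / √(2655.06 × 0.06) = -2.06 / 12.6216 ≈ -0.163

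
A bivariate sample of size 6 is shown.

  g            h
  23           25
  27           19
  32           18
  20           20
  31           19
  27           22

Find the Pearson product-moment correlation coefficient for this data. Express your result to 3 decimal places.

-0.556

n = 6, Σg = 160, Σh = 123, Σg² = 4372, Σh² = 2555, Σgh = 3247
nΣgh − ΣgΣh = 19482 − 19680 = -198
nΣg² − (Σg)² = 26232 − 25600 = 632; nΣh² − (Σh)² = 15330 − 15129 = 201
r = -198 / √(632 × 201) = -198 / 356.4155 ≈ -0.556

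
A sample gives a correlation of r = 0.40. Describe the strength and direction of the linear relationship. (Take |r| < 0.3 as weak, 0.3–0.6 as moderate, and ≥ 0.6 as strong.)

r = 0.40 > 0 so the relationship is positive.
|r| = 0.40, which falls in the moderate range.

moderate positive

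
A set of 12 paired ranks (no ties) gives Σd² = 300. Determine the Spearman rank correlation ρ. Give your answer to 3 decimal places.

-0.049

ρ = 1 − 6Σd² / [n(n²−1)] = 1 − 6×300 / (12×143)
  = 1 − 1800/1716 = 1 − 1.0490 ≈ -0.049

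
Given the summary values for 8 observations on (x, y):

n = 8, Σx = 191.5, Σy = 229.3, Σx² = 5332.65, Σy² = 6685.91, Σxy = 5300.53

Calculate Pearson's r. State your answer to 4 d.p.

r = (nΣxy − ΣxΣy) / √[(nΣx² − (Σx)²)(nΣy² − (Σy)²)]
Numerator: 8×5300.53 − 191.5×229.3 = -1506.71
Denominator: √[(42661.2 − 36672.25)(53487.28 − 52578.49)] = √[5988.95 × 908.79] = 2332.9590
r = -1506.71 / 2332.9590 ≈ -0.6458

-0.6458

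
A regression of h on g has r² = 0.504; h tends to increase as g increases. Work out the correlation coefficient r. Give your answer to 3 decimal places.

|r| = √0.504 = 0.710
The association is positive, so r = 0.710.

0.710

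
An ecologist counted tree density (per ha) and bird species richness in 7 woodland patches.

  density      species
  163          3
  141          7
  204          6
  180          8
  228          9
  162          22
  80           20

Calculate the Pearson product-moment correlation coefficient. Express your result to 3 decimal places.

-0.506

n = 7, Σx = 1158, Σy = 75, Σx² = 205094, Σy² = 1123, Σxy = 11356
nΣxy − ΣxΣy = 79492 − 86850 = -7358
nΣx² − (Σx)² = 1435658 − 1340964 = 94694; nΣy² − (Σy)² = 7861 − 5625 = 2236
r = -7358 / √(94694 × 2236) = -7358 / 14551.1437 ≈ -0.506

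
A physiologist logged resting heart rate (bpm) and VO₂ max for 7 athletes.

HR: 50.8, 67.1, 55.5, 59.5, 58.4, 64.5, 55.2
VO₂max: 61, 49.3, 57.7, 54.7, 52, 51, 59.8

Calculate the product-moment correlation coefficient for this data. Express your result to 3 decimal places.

n = 7, Σx = 411, Σy = 385.5, Σx² = 24321.4, Σy² = 21353.91, Σxy = 22491.09
nΣxy − ΣxΣy = 157437.63 − 158440.5 = -1002.87
nΣx² − (Σx)² = 170249.8 − 168921 = 1328.8; nΣy² − (Σy)² = 149477.37 − 148610.25 = 867.12
r = -1002.87 / √(1328.8 × 867.12) = -1002.87 / 1073.4193 ≈ -0.934

-0.934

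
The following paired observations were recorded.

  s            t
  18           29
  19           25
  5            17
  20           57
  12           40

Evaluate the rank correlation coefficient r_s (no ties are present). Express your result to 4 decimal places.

0.6000

Rank s: 3, 4, 1, 5, 2
Rank t: 3, 2, 1, 5, 4
d = rank(s) − rank(t): 0, 2, 0, 0, -2; Σd² = 8
ρ = 1 − 6Σd² / [n(n²−1)] = 1 − 6×8 / (5×24) = 1 − 48/120 ≈ 0.6000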